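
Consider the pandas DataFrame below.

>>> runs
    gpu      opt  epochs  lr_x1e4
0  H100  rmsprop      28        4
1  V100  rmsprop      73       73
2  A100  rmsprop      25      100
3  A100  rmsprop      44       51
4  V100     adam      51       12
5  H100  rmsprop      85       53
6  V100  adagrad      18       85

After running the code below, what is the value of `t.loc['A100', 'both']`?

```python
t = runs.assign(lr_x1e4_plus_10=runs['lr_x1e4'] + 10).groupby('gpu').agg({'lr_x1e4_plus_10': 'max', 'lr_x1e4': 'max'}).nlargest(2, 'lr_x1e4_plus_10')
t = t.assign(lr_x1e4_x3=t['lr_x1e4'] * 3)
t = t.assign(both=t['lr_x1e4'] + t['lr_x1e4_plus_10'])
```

210

add column lr_x1e4_plus_10 = runs['lr_x1e4'] + 10:
    gpu      opt  epochs  lr_x1e4  lr_x1e4_plus_10
0  H100  rmsprop      28        4               14
1  V100  rmsprop      73       73               83
2  A100  rmsprop      25      100              110
3  A100  rmsprop      44       51               61
4  V100     adam      51       12               22
5  H100  rmsprop      85       53               63
6  V100  adagrad      18       85               95
group by gpu: max(lr_x1e4_plus_10), max(lr_x1e4):
      lr_x1e4_plus_10  lr_x1e4
gpu                           
A100              110      100
H100               63       53
V100               95       85
take 2 rows with largest lr_x1e4_plus_10:
      lr_x1e4_plus_10  lr_x1e4
gpu                           
A100              110      100
V100               95       85
add column lr_x1e4_x3 = t['lr_x1e4'] * 3:
      lr_x1e4_plus_10  lr_x1e4  lr_x1e4_x3
gpu                                       
A100              110      100         300
V100               95       85         255
add column both = t['lr_x1e4'] + t['lr_x1e4_plus_10']:
      lr_x1e4_plus_10  lr_x1e4  lr_x1e4_x3  both
gpu                                             
A100              110      100         300   210
V100               95       85         255   180
value at row 'A100', column 'both' → 210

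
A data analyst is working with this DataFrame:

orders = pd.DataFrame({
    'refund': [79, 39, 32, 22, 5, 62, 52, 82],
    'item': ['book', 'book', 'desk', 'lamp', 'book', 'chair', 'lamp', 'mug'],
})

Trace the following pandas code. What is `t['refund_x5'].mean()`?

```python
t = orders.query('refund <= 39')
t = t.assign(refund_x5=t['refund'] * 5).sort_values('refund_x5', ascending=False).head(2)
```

filter rows where refund <= 39:
   refund  item
1      39  book
2      32  desk
3      22  lamp
4       5  book
add column refund_x5 = t['refund'] * 5:
   refund  item  refund_x5
1      39  book        195
2      32  desk        160
3      22  lamp        110
4       5  book         25
sort by refund_x5 descending:
   refund  item  refund_x5
1      39  book        195
2      32  desk        160
3      22  lamp        110
4       5  book         25
take first 2 rows:
   refund  item  refund_x5
1      39  book        195
2      32  desk        160
Finally, mean of column 'refund_x5' = 177.5.

177.5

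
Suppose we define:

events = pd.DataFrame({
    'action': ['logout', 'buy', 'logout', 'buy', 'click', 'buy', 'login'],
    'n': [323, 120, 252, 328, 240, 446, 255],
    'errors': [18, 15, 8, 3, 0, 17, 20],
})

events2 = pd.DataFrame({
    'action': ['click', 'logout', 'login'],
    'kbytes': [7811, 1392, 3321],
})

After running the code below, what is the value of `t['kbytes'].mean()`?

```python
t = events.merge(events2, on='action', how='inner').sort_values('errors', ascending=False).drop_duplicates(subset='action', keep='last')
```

merge on 'action' (how='inner') → 4 rows:
   action    n  errors  kbytes
0  logout  323      18    1392
1  logout  252       8    1392
2   click  240       0    7811
3   login  255      20    3321
sort by errors descending:
   action    n  errors  kbytes
3   login  255      20    3321
0  logout  323      18    1392
1  logout  252       8    1392
2   click  240       0    7811
drop duplicate action (keep=last):
   action    n  errors  kbytes
3   login  255      20    3321
1  logout  252       8    1392
2   click  240       0    7811

4174.66666667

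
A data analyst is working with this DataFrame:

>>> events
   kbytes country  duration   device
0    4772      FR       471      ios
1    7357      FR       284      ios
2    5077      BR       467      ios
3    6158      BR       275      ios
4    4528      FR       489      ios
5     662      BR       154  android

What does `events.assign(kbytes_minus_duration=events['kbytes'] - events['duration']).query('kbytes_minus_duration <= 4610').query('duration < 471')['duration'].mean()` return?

add column kbytes_minus_duration = events['kbytes'] - events['duration']:
   kbytes country  duration   device  kbytes_minus_duration
0    4772      FR       471      ios                   4301
1    7357      FR       284      ios                   7073
2    5077      BR       467      ios                   4610
3    6158      BR       275      ios                   5883
4    4528      FR       489      ios                   4039
5     662      BR       154  android                    508
filter rows where kbytes_minus_duration <= 4610:
   kbytes country  duration   device  kbytes_minus_duration
0    4772      FR       471      ios                   4301
2    5077      BR       467      ios                   4610
4    4528      FR       489      ios                   4039
5     662      BR       154  android                    508
filter rows where duration < 471:
   kbytes country  duration   device  kbytes_minus_duration
2    5077      BR       467      ios                   4610
5     662      BR       154  android                    508

310.5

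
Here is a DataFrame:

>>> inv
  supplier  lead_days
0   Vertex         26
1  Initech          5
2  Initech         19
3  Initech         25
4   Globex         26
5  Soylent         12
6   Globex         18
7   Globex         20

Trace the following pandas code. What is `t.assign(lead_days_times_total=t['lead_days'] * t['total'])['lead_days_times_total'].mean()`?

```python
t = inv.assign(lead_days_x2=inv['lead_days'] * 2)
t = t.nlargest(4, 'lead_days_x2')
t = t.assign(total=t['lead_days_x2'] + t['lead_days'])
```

1782.75

add column lead_days_x2 = inv['lead_days'] * 2:
  supplier  lead_days  lead_days_x2
0   Vertex         26            52
1  Initech          5            10
2  Initech         19            38
3  Initech         25            50
4   Globex         26            52
5  Soylent         12            24
6   Globex         18            36
7   Globex         20            40
take 4 rows with largest lead_days_x2:
  supplier  lead_days  lead_days_x2
0   Vertex         26            52
4   Globex         26            52
3  Initech         25            50
7   Globex         20            40
add column total = t['lead_days_x2'] + t['lead_days']:
  supplier  lead_days  lead_days_x2  total
0   Vertex         26            52     78
4   Globex         26            52     78
3  Initech         25            50     75
7   Globex         20            40     60
add column lead_days_times_total = t['lead_days'] * t['total']:
  supplier  lead_days  lead_days_x2  total  lead_days_times_total
0   Vertex         26            52     78                   2028
4   Globex         26            52     78                   2028
3  Initech         25            50     75                   1875
7   Globex         20            40     60                   1200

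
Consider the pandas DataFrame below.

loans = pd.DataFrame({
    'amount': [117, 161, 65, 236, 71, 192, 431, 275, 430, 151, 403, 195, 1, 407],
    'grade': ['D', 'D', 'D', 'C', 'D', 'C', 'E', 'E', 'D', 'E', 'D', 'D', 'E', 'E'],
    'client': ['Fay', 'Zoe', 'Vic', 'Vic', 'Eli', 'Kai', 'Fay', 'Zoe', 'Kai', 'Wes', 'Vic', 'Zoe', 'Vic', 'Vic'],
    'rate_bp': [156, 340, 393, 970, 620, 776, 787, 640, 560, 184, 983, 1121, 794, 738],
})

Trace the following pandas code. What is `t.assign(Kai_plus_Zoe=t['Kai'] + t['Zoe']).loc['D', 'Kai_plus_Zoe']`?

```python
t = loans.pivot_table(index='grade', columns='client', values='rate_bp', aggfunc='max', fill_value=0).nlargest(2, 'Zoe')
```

1681

pivot: rows=grade, cols=client, max(rate_bp):
client  Eli  Fay  Kai  Vic  Wes   Zoe
grade                                
C         0    0  776  970    0     0
D       620  156  560  983    0  1121
E         0  787    0  794  184   640
take 2 rows with largest Zoe:
client  Eli  Fay  Kai  Vic  Wes   Zoe
grade                                
D       620  156  560  983    0  1121
E         0  787    0  794  184   640
add column Kai_plus_Zoe = t['Kai'] + t['Zoe']:
client  Eli  Fay  Kai  Vic  Wes   Zoe  Kai_plus_Zoe
grade                                              
D       620  156  560  983    0  1121          1681
E         0  787    0  794  184   640           640
Then the value at row 'D', column 'Kai_plus_Zoe': 1681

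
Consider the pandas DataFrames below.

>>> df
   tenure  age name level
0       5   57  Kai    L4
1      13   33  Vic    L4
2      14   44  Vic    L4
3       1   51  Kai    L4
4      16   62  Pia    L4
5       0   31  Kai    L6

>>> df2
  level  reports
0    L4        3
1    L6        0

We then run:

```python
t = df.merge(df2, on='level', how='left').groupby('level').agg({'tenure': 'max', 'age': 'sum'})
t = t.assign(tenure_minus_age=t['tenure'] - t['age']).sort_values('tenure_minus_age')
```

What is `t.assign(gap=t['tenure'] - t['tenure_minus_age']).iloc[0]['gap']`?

247

merge on 'level' (how='left') → 6 rows:
   tenure  age name level  reports
0       5   57  Kai    L4        3
1      13   33  Vic    L4        3
2      14   44  Vic    L4        3
3       1   51  Kai    L4        3
4      16   62  Pia    L4        3
5       0   31  Kai    L6        0
group by level: max(tenure), sum(age):
       tenure  age
level             
L4         16  247
L6          0   31
add column tenure_minus_age = t['tenure'] - t['age']:
       tenure  age  tenure_minus_age
level                               
L4         16  247              -231
L6          0   31               -31
sort by tenure_minus_age:
       tenure  age  tenure_minus_age
level                               
L4         16  247              -231
L6          0   31               -31
add column gap = t['tenure'] - t['tenure_minus_age']:
       tenure  age  tenure_minus_age  gap
level                                    
L4         16  247              -231  247
L6          0   31               -31   31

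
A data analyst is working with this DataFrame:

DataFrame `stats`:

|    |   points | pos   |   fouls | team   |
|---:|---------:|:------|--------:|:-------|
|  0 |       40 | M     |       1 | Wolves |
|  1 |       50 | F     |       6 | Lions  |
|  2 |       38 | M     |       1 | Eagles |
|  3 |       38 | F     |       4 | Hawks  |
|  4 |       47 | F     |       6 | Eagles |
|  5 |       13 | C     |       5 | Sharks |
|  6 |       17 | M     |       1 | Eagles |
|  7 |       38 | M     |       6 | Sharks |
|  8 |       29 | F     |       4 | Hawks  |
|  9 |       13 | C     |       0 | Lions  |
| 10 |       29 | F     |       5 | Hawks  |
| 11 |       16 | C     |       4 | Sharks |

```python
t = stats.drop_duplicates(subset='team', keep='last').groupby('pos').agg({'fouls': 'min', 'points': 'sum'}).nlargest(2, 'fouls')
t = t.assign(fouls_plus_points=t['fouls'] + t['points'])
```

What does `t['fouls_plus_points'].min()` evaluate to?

34

drop duplicate team (keep=last):
    points pos  fouls    team
0       40   M      1  Wolves
6       17   M      1  Eagles
9       13   C      0   Lions
10      29   F      5   Hawks
11      16   C      4  Sharks
group by pos: min(fouls), sum(points):
     fouls  points
pos               
C        0      29
F        5      29
M        1      57
take 2 rows with largest fouls:
     fouls  points
pos               
F        5      29
M        1      57
add column fouls_plus_points = t['fouls'] + t['points']:
     fouls  points  fouls_plus_points
pos                                  
F        5      29                 34
M        1      57                 58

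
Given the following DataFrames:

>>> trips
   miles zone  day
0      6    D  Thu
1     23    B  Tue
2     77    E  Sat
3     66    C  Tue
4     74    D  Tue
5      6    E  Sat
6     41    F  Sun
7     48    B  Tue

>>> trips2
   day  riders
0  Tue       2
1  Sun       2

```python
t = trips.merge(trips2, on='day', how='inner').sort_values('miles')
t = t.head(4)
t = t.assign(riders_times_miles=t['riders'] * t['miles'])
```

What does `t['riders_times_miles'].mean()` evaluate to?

merge on 'day' (how='inner') → 5 rows:
   miles zone  day  riders
0     23    B  Tue       2
1     66    C  Tue       2
2     74    D  Tue       2
3     41    F  Sun       2
4     48    B  Tue       2
sort by miles:
   miles zone  day  riders
0     23    B  Tue       2
3     41    F  Sun       2
4     48    B  Tue       2
1     66    C  Tue       2
2     74    D  Tue       2
take first 4 rows:
   miles zone  day  riders
0     23    B  Tue       2
3     41    F  Sun       2
4     48    B  Tue       2
1     66    C  Tue       2
add column riders_times_miles = t['riders'] * t['miles']:
   miles zone  day  riders  riders_times_miles
0     23    B  Tue       2                  46
3     41    F  Sun       2                  82
4     48    B  Tue       2                  96
1     66    C  Tue       2                 132

89.0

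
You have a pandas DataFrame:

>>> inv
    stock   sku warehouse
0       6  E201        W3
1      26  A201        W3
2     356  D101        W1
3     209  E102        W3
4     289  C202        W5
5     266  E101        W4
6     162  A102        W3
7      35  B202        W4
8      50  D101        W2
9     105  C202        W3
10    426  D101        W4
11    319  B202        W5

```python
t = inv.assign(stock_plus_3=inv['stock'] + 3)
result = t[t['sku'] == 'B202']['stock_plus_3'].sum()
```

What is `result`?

360

add column stock_plus_3 = inv['stock'] + 3:
    stock   sku warehouse  stock_plus_3
0       6  E201        W3             9
1      26  A201        W3            29
2     356  D101        W1           359
3     209  E102        W3           212
4     289  C202        W5           292
5     266  E101        W4           269
6     162  A102        W3           165
7      35  B202        W4            38
8      50  D101        W2            53
9     105  C202        W3           108
10    426  D101        W4           429
11    319  B202        W5           322
filter rows where sku == 'B202':
    stock   sku warehouse  stock_plus_3
7      35  B202        W4            38
11    319  B202        W5           322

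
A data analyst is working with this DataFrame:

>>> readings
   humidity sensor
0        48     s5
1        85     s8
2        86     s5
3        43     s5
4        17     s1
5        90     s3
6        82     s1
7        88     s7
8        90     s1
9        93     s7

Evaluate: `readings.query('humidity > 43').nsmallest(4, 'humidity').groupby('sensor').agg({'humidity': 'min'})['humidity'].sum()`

filter rows where humidity > 43:
   humidity sensor
0        48     s5
1        85     s8
2        86     s5
5        90     s3
6        82     s1
7        88     s7
8        90     s1
9        93     s7
take 4 rows with smallest humidity:
   humidity sensor
0        48     s5
6        82     s1
1        85     s8
2        86     s5
group by sensor, min of humidity:
        humidity
sensor          
s1            82
s5            48
s8            85

215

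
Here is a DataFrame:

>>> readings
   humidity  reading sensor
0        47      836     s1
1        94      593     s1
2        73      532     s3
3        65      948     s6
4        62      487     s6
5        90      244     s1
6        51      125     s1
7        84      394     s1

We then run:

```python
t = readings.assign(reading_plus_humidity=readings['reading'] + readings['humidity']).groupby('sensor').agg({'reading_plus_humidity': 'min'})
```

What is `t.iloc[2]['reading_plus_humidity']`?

549

add column reading_plus_humidity = readings['reading'] + readings['humidity']:
   humidity  reading sensor  reading_plus_humidity
0        47      836     s1                    883
1        94      593     s1                    687
2        73      532     s3                    605
3        65      948     s6                   1013
4        62      487     s6                    549
5        90      244     s1                    334
6        51      125     s1                    176
7        84      394     s1                    478
group by sensor, min of reading_plus_humidity:
        reading_plus_humidity
sensor                       
s1                        176
s3                        605
s6                        549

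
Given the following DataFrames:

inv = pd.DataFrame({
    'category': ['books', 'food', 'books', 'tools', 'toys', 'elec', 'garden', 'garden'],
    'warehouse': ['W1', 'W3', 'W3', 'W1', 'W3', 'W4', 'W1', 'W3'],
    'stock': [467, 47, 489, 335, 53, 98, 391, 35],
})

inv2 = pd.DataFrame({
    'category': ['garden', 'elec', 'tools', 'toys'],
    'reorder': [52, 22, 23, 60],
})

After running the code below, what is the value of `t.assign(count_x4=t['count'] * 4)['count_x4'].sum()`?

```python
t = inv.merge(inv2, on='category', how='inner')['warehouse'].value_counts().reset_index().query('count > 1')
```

16

merge on 'category' (how='inner') → 5 rows:
  category warehouse  stock  reorder
0    tools        W1    335       23
1     toys        W3     53       60
2     elec        W4     98       22
3   garden        W1    391       52
4   garden        W3     35       52
value_counts of warehouse:
warehouse
W1    2
W3    2
W4    1
Name: count, dtype: int64
reset_index():
  warehouse  count
0        W1      2
1        W3      2
2        W4      1
filter rows where count > 1:
  warehouse  count
0        W1      2
1        W3      2
add column count_x4 = t['count'] * 4:
  warehouse  count  count_x4
0        W1      2         8
1        W3      2         8
Taking the sum of column 'count_x4' gives 16.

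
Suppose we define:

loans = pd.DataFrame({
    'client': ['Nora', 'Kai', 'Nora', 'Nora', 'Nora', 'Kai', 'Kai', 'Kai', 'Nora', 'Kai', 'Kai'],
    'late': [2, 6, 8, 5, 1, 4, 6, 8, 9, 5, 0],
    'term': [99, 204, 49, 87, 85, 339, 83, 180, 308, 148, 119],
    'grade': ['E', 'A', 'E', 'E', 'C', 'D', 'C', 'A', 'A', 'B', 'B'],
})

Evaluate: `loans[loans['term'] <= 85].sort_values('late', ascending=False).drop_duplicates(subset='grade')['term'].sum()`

filter rows where term <= 85:
  client  late  term grade
2   Nora     8    49     E
4   Nora     1    85     C
6    Kai     6    83     C
sort by late descending:
  client  late  term grade
2   Nora     8    49     E
6    Kai     6    83     C
4   Nora     1    85     C
drop duplicate grade (keep=first):
  client  late  term grade
2   Nora     8    49     E
6    Kai     6    83     C
Then the sum of column 'term': 132

132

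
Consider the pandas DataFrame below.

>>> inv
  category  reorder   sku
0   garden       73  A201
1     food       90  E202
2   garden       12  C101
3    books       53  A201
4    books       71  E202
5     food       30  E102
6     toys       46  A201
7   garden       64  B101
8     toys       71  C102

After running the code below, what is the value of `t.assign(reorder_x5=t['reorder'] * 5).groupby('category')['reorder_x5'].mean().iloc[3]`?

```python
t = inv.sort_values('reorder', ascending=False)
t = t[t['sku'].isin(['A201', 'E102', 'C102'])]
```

292.5

sort by reorder descending:
  category  reorder   sku
1     food       90  E202
0   garden       73  A201
4    books       71  E202
8     toys       71  C102
7   garden       64  B101
3    books       53  A201
6     toys       46  A201
5     food       30  E102
2   garden       12  C101
filter rows where sku in ['A201', 'E102', 'C102']:
  category  reorder   sku
0   garden       73  A201
8     toys       71  C102
3    books       53  A201
6     toys       46  A201
5     food       30  E102
add column reorder_x5 = t['reorder'] * 5:
  category  reorder   sku  reorder_x5
0   garden       73  A201         365
8     toys       71  C102         355
3    books       53  A201         265
6     toys       46  A201         230
5     food       30  E102         150
group by category, mean of reorder_x5:
category
books     265.0
food      150.0
garden    365.0
toys      292.5
Name: reorder_x5, dtype: float64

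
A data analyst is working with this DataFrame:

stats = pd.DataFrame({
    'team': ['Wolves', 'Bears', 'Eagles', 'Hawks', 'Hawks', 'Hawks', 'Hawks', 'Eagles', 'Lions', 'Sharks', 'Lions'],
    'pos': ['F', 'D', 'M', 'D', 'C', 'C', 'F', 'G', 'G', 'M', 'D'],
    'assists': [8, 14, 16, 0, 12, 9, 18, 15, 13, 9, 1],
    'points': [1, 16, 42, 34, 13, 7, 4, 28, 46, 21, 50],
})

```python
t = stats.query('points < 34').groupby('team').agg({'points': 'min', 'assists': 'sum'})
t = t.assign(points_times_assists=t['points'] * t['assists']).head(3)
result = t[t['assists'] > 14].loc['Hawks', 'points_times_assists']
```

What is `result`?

156

filter rows where points < 34:
     team pos  assists  points
0  Wolves   F        8       1
1   Bears   D       14      16
4   Hawks   C       12      13
5   Hawks   C        9       7
6   Hawks   F       18       4
7  Eagles   G       15      28
9  Sharks   M        9      21
group by team: min(points), sum(assists):
        points  assists
team                   
Bears       16       14
Eagles      28       15
Hawks        4       39
Sharks      21        9
Wolves       1        8
add column points_times_assists = t['points'] * t['assists']:
        points  assists  points_times_assists
team                                         
Bears       16       14                   224
Eagles      28       15                   420
Hawks        4       39                   156
Sharks      21        9                   189
Wolves       1        8                     8
take first 3 rows:
        points  assists  points_times_assists
team                                         
Bears       16       14                   224
Eagles      28       15                   420
Hawks        4       39                   156
filter rows where assists > 14:
        points  assists  points_times_assists
team                                         
Eagles      28       15                   420
Hawks        4       39                   156
The value at row 'Hawks', column 'points_times_assists' is 156.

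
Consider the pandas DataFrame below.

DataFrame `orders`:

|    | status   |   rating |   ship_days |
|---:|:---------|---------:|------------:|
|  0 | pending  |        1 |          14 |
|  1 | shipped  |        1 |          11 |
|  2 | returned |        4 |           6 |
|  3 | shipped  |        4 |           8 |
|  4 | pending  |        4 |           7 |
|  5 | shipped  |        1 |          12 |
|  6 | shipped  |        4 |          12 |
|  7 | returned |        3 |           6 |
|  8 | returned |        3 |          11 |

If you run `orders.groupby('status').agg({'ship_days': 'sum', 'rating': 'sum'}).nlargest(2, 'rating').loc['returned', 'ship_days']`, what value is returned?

23

group by status: sum(ship_days), sum(rating):
          ship_days  rating
status                     
pending          21       5
returned         23      10
shipped          43      10
take 2 rows with largest rating:
          ship_days  rating
status                     
returned         23      10
shipped          43      10
Reading off the value at row 'returned', column 'ship_days', we get 23.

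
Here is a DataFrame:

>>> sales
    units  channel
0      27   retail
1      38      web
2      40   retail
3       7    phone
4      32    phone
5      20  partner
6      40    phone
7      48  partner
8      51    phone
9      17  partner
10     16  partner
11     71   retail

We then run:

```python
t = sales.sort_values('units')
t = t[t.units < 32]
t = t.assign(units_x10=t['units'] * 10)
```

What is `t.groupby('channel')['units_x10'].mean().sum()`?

516.666666667

sort by units:
    units  channel
3       7    phone
10     16  partner
9      17  partner
5      20  partner
0      27   retail
4      32    phone
1      38      web
2      40   retail
6      40    phone
7      48  partner
8      51    phone
11     71   retail
filter rows where units < 32:
    units  channel
3       7    phone
10     16  partner
9      17  partner
5      20  partner
0      27   retail
add column units_x10 = t['units'] * 10:
    units  channel  units_x10
3       7    phone         70
10     16  partner        160
9      17  partner        170
5      20  partner        200
0      27   retail        270
group by channel, mean of units_x10:
channel
partner    176.666667
phone       70.000000
retail     270.000000
Name: units_x10, dtype: float64
Taking the sum of the resulting series gives 516.666666667.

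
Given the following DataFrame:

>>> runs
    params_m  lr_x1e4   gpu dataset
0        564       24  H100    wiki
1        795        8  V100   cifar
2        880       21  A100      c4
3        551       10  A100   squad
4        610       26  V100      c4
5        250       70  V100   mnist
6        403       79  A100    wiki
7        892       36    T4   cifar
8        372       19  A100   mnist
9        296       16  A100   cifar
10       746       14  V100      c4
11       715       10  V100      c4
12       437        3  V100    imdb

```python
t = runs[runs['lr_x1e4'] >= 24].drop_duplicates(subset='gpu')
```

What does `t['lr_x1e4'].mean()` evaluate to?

filter rows where lr_x1e4 >= 24:
   params_m  lr_x1e4   gpu dataset
0       564       24  H100    wiki
4       610       26  V100      c4
5       250       70  V100   mnist
6       403       79  A100    wiki
7       892       36    T4   cifar
drop duplicate gpu (keep=first):
   params_m  lr_x1e4   gpu dataset
0       564       24  H100    wiki
4       610       26  V100      c4
6       403       79  A100    wiki
7       892       36    T4   cifar
Taking the mean of column 'lr_x1e4' gives 41.25.

41.25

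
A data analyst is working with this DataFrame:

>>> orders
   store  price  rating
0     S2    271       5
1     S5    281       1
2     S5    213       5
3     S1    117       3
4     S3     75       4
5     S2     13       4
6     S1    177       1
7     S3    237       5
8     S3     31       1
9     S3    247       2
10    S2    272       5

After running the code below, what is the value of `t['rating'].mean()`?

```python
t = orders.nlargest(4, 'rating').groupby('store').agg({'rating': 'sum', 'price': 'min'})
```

take 4 rows with largest rating:
   store  price  rating
0     S2    271       5
2     S5    213       5
7     S3    237       5
10    S2    272       5
group by store: sum(rating), min(price):
       rating  price
store               
S2         10    271
S3          5    237
S5          5    213
Reading off the mean of column 'rating', we get 6.66666666667.

6.66666666667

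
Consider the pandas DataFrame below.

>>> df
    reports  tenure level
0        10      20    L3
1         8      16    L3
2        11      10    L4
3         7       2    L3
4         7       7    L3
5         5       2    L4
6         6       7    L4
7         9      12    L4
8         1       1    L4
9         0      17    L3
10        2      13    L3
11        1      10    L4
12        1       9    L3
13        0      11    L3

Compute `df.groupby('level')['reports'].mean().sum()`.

group by level, mean of reports:
level
L3    4.375
L4    5.500
Name: reports, dtype: float64
So sum() = 9.875.

9.875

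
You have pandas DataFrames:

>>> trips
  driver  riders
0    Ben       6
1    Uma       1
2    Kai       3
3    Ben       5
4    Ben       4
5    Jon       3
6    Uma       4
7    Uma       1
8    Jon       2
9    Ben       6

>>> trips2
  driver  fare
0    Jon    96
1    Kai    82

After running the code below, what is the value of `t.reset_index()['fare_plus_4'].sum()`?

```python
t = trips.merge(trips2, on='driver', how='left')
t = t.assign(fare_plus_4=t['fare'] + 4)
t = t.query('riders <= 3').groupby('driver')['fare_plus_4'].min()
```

186.0

merge on 'driver' (how='left') → 10 rows:
  driver  riders  fare
0    Ben       6   NaN
1    Uma       1   NaN
2    Kai       3  82.0
3    Ben       5   NaN
4    Ben       4   NaN
5    Jon       3  96.0
6    Uma       4   NaN
7    Uma       1   NaN
8    Jon       2  96.0
9    Ben       6   NaN
add column fare_plus_4 = t['fare'] + 4:
  driver  riders  fare  fare_plus_4
0    Ben       6   NaN          NaN
1    Uma       1   NaN          NaN
2    Kai       3  82.0         86.0
3    Ben       5   NaN          NaN
4    Ben       4   NaN          NaN
5    Jon       3  96.0        100.0
6    Uma       4   NaN          NaN
7    Uma       1   NaN          NaN
8    Jon       2  96.0        100.0
9    Ben       6   NaN          NaN
filter rows where riders <= 3:
  driver  riders  fare  fare_plus_4
1    Uma       1   NaN          NaN
2    Kai       3  82.0         86.0
5    Jon       3  96.0        100.0
7    Uma       1   NaN          NaN
8    Jon       2  96.0        100.0
group by driver, min of fare_plus_4:
driver
Jon    100.0
Kai     86.0
Uma      NaN
Name: fare_plus_4, dtype: float64
reset_index():
  driver  fare_plus_4
0    Jon        100.0
1    Kai         86.0
2    Uma          NaN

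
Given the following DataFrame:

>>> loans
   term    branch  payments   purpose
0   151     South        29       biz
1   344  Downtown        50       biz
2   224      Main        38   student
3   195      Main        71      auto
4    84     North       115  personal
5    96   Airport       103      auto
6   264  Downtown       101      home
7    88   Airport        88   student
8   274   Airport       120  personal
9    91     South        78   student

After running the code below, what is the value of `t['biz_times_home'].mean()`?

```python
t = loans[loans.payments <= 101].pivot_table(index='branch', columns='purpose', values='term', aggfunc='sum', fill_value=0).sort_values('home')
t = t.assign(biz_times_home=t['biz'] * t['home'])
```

22704.0

filter rows where payments <= 101:
   term    branch  payments  purpose
0   151     South        29      biz
1   344  Downtown        50      biz
2   224      Main        38  student
3   195      Main        71     auto
6   264  Downtown       101     home
7    88   Airport        88  student
9    91     South        78  student
pivot: rows=branch, cols=purpose, sum(term):
purpose   auto  biz  home  student
branch                            
Airport      0    0     0       88
Downtown     0  344   264        0
Main       195    0     0      224
South        0  151     0       91
sort by home:
purpose   auto  biz  home  student
branch                            
Airport      0    0     0       88
Main       195    0     0      224
South        0  151     0       91
Downtown     0  344   264        0
add column biz_times_home = t['biz'] * t['home']:
purpose   auto  biz  home  student  biz_times_home
branch                                            
Airport      0    0     0       88               0
Main       195    0     0      224               0
South        0  151     0       91               0
Downtown     0  344   264        0           90816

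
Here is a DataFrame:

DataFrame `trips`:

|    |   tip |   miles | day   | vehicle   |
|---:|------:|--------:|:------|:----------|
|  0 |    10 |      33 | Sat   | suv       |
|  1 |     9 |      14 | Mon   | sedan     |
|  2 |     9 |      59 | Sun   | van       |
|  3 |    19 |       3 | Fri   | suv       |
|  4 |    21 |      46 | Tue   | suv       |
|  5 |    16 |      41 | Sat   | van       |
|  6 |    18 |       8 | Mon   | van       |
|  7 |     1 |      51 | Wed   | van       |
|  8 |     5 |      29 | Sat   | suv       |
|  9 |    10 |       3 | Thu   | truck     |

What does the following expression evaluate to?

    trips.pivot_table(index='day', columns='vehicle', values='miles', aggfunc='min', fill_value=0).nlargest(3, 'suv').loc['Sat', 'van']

41

pivot: rows=day, cols=vehicle, min(miles):
vehicle  sedan  suv  truck  van
day                            
Fri          0    3      0    0
Mon         14    0      0    8
Sat          0   29      0   41
Sun          0    0      0   59
Thu          0    0      3    0
Tue          0   46      0    0
Wed          0    0      0   51
take 3 rows with largest suv:
vehicle  sedan  suv  truck  van
day                            
Tue          0   46      0    0
Sat          0   29      0   41
Fri          0    3      0    0
Hence 41.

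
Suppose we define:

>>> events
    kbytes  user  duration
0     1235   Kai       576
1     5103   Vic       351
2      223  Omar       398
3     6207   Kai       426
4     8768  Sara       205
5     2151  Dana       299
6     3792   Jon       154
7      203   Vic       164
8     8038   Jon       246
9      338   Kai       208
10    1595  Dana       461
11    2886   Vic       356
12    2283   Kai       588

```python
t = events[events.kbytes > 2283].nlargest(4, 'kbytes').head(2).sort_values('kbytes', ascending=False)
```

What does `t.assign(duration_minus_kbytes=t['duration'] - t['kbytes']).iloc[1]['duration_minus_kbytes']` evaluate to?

filter rows where kbytes > 2283:
    kbytes  user  duration
1     5103   Vic       351
3     6207   Kai       426
4     8768  Sara       205
6     3792   Jon       154
8     8038   Jon       246
11    2886   Vic       356
take 4 rows with largest kbytes:
   kbytes  user  duration
4    8768  Sara       205
8    8038   Jon       246
3    6207   Kai       426
1    5103   Vic       351
take first 2 rows:
   kbytes  user  duration
4    8768  Sara       205
8    8038   Jon       246
sort by kbytes descending:
   kbytes  user  duration
4    8768  Sara       205
8    8038   Jon       246
add column duration_minus_kbytes = t['duration'] - t['kbytes']:
   kbytes  user  duration  duration_minus_kbytes
4    8768  Sara       205                  -8563
8    8038   Jon       246                  -7792

-7792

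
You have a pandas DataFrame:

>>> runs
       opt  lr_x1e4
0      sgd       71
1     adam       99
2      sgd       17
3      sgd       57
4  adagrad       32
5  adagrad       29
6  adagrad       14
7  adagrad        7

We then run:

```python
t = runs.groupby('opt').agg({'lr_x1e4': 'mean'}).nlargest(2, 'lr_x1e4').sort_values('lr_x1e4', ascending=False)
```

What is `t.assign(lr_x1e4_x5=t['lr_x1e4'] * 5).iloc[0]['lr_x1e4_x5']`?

495.0

group by opt, mean of lr_x1e4:
           lr_x1e4
opt               
adagrad  20.500000
adam     99.000000
sgd      48.333333
take 2 rows with largest lr_x1e4:
        lr_x1e4
opt            
adam  99.000000
sgd   48.333333
sort by lr_x1e4 descending:
        lr_x1e4
opt            
adam  99.000000
sgd   48.333333
add column lr_x1e4_x5 = t['lr_x1e4'] * 5:
        lr_x1e4  lr_x1e4_x5
opt                        
adam  99.000000  495.000000
sgd   48.333333  241.666667
Hence 495.0.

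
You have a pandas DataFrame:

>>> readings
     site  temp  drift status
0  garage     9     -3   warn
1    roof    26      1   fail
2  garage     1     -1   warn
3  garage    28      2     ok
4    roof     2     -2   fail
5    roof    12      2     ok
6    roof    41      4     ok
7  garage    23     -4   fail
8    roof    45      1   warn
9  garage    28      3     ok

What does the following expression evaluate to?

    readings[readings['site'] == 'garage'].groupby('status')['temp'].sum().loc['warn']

filter rows where site == 'garage':
     site  temp  drift status
0  garage     9     -3   warn
2  garage     1     -1   warn
3  garage    28      2     ok
7  garage    23     -4   fail
9  garage    28      3     ok
group by status, sum of temp:
status
fail    23
ok      56
warn    10
Name: temp, dtype: int64
Taking the value at index 'warn' gives 10.

10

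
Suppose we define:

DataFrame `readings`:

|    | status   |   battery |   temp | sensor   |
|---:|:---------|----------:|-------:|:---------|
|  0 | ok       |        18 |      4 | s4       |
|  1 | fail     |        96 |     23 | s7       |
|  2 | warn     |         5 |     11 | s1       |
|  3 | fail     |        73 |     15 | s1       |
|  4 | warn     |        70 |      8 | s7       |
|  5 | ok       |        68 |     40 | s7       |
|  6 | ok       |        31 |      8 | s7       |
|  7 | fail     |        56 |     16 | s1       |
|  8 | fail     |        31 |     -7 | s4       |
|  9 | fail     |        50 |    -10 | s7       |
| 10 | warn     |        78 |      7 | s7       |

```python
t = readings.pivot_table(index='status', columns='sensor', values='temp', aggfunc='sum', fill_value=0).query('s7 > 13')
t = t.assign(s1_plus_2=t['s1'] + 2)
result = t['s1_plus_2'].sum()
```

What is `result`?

15

pivot: rows=status, cols=sensor, sum(temp):
sensor  s1  s4  s7
status            
fail    31  -7  13
ok       0   4  48
warn    11   0  15
filter rows where s7 > 13:
sensor  s1  s4  s7
status            
ok       0   4  48
warn    11   0  15
add column s1_plus_2 = t['s1'] + 2:
sensor  s1  s4  s7  s1_plus_2
status                       
ok       0   4  48          2
warn    11   0  15         13
Finally, sum of column 's1_plus_2' = 15.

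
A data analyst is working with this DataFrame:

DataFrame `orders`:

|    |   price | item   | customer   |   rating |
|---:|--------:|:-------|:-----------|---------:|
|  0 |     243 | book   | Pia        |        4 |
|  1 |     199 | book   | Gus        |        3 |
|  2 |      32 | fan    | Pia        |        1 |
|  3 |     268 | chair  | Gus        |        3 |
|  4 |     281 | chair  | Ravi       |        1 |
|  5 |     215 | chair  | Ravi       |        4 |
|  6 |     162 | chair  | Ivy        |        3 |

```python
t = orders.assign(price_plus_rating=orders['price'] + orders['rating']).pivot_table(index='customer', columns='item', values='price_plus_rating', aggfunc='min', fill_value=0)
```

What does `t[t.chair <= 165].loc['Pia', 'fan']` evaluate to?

add column price_plus_rating = orders['price'] + orders['rating']:
   price   item customer  rating  price_plus_rating
0    243   book      Pia       4                247
1    199   book      Gus       3                202
2     32    fan      Pia       1                 33
3    268  chair      Gus       3                271
4    281  chair     Ravi       1                282
5    215  chair     Ravi       4                219
6    162  chair      Ivy       3                165
pivot: rows=customer, cols=item, min(price_plus_rating):
item      book  chair  fan
customer                  
Gus        202    271    0
Ivy          0    165    0
Pia        247      0   33
Ravi         0    219    0
filter rows where chair <= 165:
item      book  chair  fan
customer                  
Ivy          0    165    0
Pia        247      0   33

33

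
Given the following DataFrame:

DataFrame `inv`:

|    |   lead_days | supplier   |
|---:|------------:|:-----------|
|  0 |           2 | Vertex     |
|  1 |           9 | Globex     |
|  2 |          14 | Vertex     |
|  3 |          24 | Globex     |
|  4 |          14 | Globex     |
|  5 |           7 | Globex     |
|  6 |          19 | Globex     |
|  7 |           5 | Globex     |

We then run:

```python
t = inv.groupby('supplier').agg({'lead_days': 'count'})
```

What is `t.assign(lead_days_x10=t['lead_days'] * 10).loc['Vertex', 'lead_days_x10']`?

group by supplier, count of lead_days:
          lead_days
supplier           
Globex            6
Vertex            2
add column lead_days_x10 = t['lead_days'] * 10:
          lead_days  lead_days_x10
supplier                          
Globex            6             60
Vertex            2             20
The value at row 'Vertex', column 'lead_days_x10' is 20.

20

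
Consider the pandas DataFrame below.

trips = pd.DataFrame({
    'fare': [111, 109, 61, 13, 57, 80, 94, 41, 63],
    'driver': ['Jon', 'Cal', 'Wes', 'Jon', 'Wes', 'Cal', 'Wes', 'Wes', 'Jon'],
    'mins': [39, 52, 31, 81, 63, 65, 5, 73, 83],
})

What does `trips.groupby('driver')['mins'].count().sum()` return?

9

group by driver, count of mins:
driver
Cal    2
Jon    3
Wes    4
Name: mins, dtype: int64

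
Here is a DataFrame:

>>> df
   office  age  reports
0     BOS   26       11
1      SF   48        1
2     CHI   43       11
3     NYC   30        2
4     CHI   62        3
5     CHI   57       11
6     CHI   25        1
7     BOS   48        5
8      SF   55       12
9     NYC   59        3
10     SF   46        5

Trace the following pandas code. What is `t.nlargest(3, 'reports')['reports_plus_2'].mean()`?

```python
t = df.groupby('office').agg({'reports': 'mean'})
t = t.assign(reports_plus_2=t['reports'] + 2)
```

8.83333333333

group by office, mean of reports:
        reports
office         
BOS         8.0
CHI         6.5
NYC         2.5
SF          6.0
add column reports_plus_2 = t['reports'] + 2:
        reports  reports_plus_2
office                         
BOS         8.0            10.0
CHI         6.5             8.5
NYC         2.5             4.5
SF          6.0             8.0
take 3 rows with largest reports:
        reports  reports_plus_2
office                         
BOS         8.0            10.0
CHI         6.5             8.5
SF          6.0             8.0
So mean() = 8.83333333333.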